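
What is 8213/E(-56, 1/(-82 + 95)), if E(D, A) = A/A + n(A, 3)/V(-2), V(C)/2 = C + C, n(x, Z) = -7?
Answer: 65704/15 ≈ 4380.3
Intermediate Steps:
V(C) = 4*C (V(C) = 2*(C + C) = 2*(2*C) = 4*C)
E(D, A) = 15/8 (E(D, A) = A/A - 7/(4*(-2)) = 1 - 7/(-8) = 1 - 7*(-⅛) = 1 + 7/8 = 15/8)
8213/E(-56, 1/(-82 + 95)) = 8213/(15/8) = 8213*(8/15) = 65704/15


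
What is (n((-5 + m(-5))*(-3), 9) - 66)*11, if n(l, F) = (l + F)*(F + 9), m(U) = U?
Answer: 6996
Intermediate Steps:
n(l, F) = (9 + F)*(F + l) (n(l, F) = (F + l)*(9 + F) = (9 + F)*(F + l))
(n((-5 + m(-5))*(-3), 9) - 66)*11 = ((9² + 9*9 + 9*((-5 - 5)*(-3)) + 9*((-5 - 5)*(-3))) - 66)*11 = ((81 + 81 + 9*(-10*(-3)) + 9*(-10*(-3))) - 66)*11 = ((81 + 81 + 9*30 + 9*30) - 66)*11 = ((81 + 81 + 270 + 270) - 66)*11 = (702 - 66)*11 = 636*11 = 6996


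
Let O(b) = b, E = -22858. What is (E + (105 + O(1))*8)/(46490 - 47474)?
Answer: 11005/492 ≈ 22.368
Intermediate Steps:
(E + (105 + O(1))*8)/(46490 - 47474) = (-22858 + (105 + 1)*8)/(46490 - 47474) = (-22858 + 106*8)/(-984) = (-22858 + 848)*(-1/984) = -22010*(-1/984) = 11005/492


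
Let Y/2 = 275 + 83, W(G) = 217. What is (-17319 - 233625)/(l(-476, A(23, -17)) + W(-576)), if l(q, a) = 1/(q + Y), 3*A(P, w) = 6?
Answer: -60226560/52081 ≈ -1156.4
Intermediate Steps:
Y = 716 (Y = 2*(275 + 83) = 2*358 = 716)
A(P, w) = 2 (A(P, w) = (1/3)*6 = 2)
l(q, a) = 1/(716 + q) (l(q, a) = 1/(q + 716) = 1/(716 + q))
(-17319 - 233625)/(l(-476, A(23, -17)) + W(-576)) = (-17319 - 233625)/(1/(716 - 476) + 217) = -250944/(1/240 + 217) = -250944/52081/240 = -250944*240/52081 = -60226560/52081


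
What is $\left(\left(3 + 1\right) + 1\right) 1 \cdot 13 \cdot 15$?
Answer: $975$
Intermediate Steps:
$\left(\left(3 + 1\right) + 1\right) 1 \cdot 13 \cdot 15 = \left(4 + 1\right) 1 \cdot 13 \cdot 15 = 5 \cdot 1 \cdot 13 \cdot 15 = 5 \cdot 13 \cdot 15 = 65 \cdot 15 = 975$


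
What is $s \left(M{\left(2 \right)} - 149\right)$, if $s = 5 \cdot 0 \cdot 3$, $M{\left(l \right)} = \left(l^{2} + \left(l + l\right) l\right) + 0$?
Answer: $0$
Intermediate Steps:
$M{\left(l \right)} = 3 l^{2}$ ($M{\left(l \right)} = \left(l^{2} + 2 l l\right) + 0 = \left(l^{2} + 2 l^{2}\right) + 0 = 3 l^{2} + 0 = 3 l^{2}$)
$s = 0$ ($s = 0 \cdot 3 = 0$)
$s \left(M{\left(2 \right)} - 149\right) = 0 \left(3 \cdot 2^{2} - 149\right) = 0 \left(3 \cdot 4 - 149\right) = 0 \left(12 - 149\right) = 0 \left(-137\right) = 0$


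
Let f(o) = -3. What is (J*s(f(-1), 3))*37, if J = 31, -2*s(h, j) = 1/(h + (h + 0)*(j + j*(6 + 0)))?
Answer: 1147/132 ≈ 8.6894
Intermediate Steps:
s(h, j) = -1/(2*(h + 7*h*j)) (s(h, j) = -1/(2*(h + (h + 0)*(j + j*(6 + 0)))) = -1/(2*(h + h*(j + j*6))) = -1/(2*(h + h*(j + 6*j))) = -1/(2*(h + h*(7*j))) = -1/(2*(h + 7*h*j)))
(J*s(f(-1), 3))*37 = (31*(-1/2/(-3*(1 + 7*3))))*37 = (31*(-1/2*(-1/3)/(1 + 21)))*37 = (31*(-1/2*(-1/3)/22))*37 = (31*(-1/2*(-1/3)*1/22))*37 = (31*(1/132))*37 = (31/132)*37 = 1147/132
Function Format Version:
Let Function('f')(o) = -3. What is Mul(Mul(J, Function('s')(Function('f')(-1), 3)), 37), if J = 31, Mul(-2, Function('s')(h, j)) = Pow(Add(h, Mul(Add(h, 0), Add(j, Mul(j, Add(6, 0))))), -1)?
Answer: Rational(1147, 132) ≈ 8.6894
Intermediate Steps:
Function('s')(h, j) = Mul(Rational(-1, 2), Pow(Add(h, Mul(7, h, j)), -1)) (Function('s')(h, j) = Mul(Rational(-1, 2), Pow(Add(h, Mul(Add(h, 0), Add(j, Mul(j, Add(6, 0))))), -1)) = Mul(Rational(-1, 2), Pow(Add(h, Mul(h, Add(j, Mul(j, 6)))), -1)) = Mul(Rational(-1, 2), Pow(Add(h, Mul(h, Add(j, Mul(6, j)))), -1)) = Mul(Rational(-1, 2), Pow(Add(h, Mul(h, Mul(7, j))), -1)) = Mul(Rational(-1, 2), Pow(Add(h, Mul(7, h, j)), -1)))
Mul(Mul(J, Function('s')(Function('f')(-1), 3)), 37) = Mul(Mul(31, Mul(Rational(-1, 2), Pow(-3, -1), Pow(Add(1, Mul(7, 3)), -1))), 37) = Mul(Mul(31, Mul(Rational(-1, 2), Rational(-1, 3), Pow(Add(1, 21), -1))), 37) = Mul(Mul(31, Mul(Rational(-1, 2), Rational(-1, 3), Pow(22, -1))), 37) = Mul(Mul(31, Mul(Rational(-1, 2), Rational(-1, 3), Rational(1, 22))), 37) = Mul(Mul(31, Rational(1, 132)), 37) = Mul(Rational(31, 132), 37) = Rational(1147, 132)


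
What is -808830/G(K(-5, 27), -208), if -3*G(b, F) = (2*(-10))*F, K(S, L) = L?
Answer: 242649/416 ≈ 583.29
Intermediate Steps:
G(b, F) = 20*F/3 (G(b, F) = -2*(-10)*F/3 = -(-20)*F/3 = 20*F/3)
-808830/G(K(-5, 27), -208) = -808830/((20/3)*(-208)) = -808830/(-4160/3) = -808830*(-3/4160) = 242649/416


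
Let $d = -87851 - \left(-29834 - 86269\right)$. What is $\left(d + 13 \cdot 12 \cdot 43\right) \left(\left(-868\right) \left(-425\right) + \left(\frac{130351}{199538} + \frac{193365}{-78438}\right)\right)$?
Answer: $\frac{885309705862621760}{68646323} \approx 1.2897 \cdot 10^{10}$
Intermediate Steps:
$d = 28252$ ($d = -87851 - -116103 = -87851 + 116103 = 28252$)
$\left(d + 13 \cdot 12 \cdot 43\right) \left(\left(-868\right) \left(-425\right) + \left(\frac{130351}{199538} + \frac{193365}{-78438}\right)\right) = \left(28252 + 13 \cdot 12 \cdot 43\right) \left(\left(-868\right) \left(-425\right) + \left(\frac{130351}{199538} + \frac{193365}{-78438}\right)\right) = \left(28252 + 156 \cdot 43\right) \left(368900 + \left(130351 \cdot \frac{1}{199538} + 193365 \left(- \frac{1}{78438}\right)\right)\right) = \left(28252 + 6708\right) \left(368900 + \left(\frac{130351}{199538} - \frac{64455}{26146}\right)\right) = 34960 \left(368900 - \frac{2363266136}{1304280137}\right) = 34960 \cdot \frac{481146579273164}{1304280137} = \frac{885309705862621760}{68646323}$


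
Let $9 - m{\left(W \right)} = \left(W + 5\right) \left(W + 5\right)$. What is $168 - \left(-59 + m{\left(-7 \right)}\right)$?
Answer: $222$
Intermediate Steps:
$m{\left(W \right)} = 9 - \left(5 + W\right)^{2}$ ($m{\left(W \right)} = 9 - \left(W + 5\right) \left(W + 5\right) = 9 - \left(5 + W\right) \left(5 + W\right) = 9 - \left(5 + W\right)^{2}$)
$168 - \left(-59 + m{\left(-7 \right)}\right) = 168 + \left(\left(96 - 37\right) - \left(9 - \left(5 - 7\right)^{2}\right)\right) = 168 + \left(\left(96 - 37\right) - \left(9 - \left(-2\right)^{2}\right)\right) = 168 + \left(59 - \left(9 - 4\right)\right) = 168 + \left(59 - 5\right) = 168 + 54 = 222$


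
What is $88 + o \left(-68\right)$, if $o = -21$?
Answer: $1516$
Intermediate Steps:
$88 + o \left(-68\right) = 88 - -1428 = 88 + 1428 = 1516$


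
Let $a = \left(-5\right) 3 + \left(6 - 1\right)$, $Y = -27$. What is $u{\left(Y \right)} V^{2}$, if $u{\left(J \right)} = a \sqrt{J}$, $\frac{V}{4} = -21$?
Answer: $- 211680 i \sqrt{3} \approx - 3.6664 \cdot 10^{5} i$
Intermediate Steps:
$V = -84$ ($V = 4 \left(-21\right) = -84$)
$a = -10$ ($a = -15 + 5 = -10$)
$u{\left(J \right)} = - 10 \sqrt{J}$
$u{\left(Y \right)} V^{2} = - 10 \sqrt{-27} \left(-84\right)^{2} = - 10 \cdot 3 i \sqrt{3} \cdot 7056 = - 30 i \sqrt{3} \cdot 7056 = - 211680 i \sqrt{3}$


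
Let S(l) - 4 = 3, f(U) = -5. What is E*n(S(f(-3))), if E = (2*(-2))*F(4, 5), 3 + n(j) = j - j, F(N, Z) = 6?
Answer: 72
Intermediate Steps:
S(l) = 7 (S(l) = 4 + 3 = 7)
n(j) = -3 (n(j) = -3 + (j - j) = -3 + 0 = -3)
E = -24 (E = (2*(-2))*6 = -4*6 = -24)
E*n(S(f(-3))) = -24*(-3) = 72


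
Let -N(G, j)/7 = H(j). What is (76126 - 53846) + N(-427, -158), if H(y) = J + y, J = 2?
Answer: 23372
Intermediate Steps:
H(y) = 2 + y
N(G, j) = -14 - 7*j (N(G, j) = -7*(2 + j) = -14 - 7*j)
(76126 - 53846) + N(-427, -158) = (76126 - 53846) + (-14 - 7*(-158)) = 22280 + (-14 + 1106) = 22280 + 1092 = 23372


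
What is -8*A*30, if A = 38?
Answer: -9120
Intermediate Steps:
-8*A*30 = -8*38*30 = -304*30 = -9120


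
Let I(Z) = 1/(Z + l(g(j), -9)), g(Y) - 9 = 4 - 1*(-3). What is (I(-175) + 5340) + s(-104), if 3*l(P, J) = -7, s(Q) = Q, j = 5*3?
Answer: 2785549/532 ≈ 5236.0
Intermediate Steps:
j = 15
g(Y) = 16 (g(Y) = 9 + (4 - 1*(-3)) = 9 + (4 + 3) = 9 + 7 = 16)
l(P, J) = -7/3 (l(P, J) = (⅓)*(-7) = -7/3)
I(Z) = 1/(-7/3 + Z) (I(Z) = 1/(Z - 7/3) = 1/(-7/3 + Z))
(I(-175) + 5340) + s(-104) = (3/(-7 + 3*(-175)) + 5340) - 104 = (3/(-7 - 525) + 5340) - 104 = (3/(-532) + 5340) - 104 = (3*(-1/532) + 5340) - 104 = (-3/532 + 5340) - 104 = 2840877/532 - 104 = 2785549/532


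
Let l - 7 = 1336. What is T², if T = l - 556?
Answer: 619369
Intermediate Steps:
l = 1343 (l = 7 + 1336 = 1343)
T = 787 (T = 1343 - 556 = 787)
T² = 787² = 619369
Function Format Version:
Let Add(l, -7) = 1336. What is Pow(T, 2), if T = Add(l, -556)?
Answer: 619369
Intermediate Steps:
l = 1343 (l = Add(7, 1336) = 1343)
T = 787 (T = Add(1343, -556) = 787)
Pow(T, 2) = Pow(787, 2) = 619369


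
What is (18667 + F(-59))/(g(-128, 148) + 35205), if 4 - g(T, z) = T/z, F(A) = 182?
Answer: 232471/434255 ≈ 0.53533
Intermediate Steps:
g(T, z) = 4 - T/z
(18667 + F(-59))/(g(-128, 148) + 35205) = (18667 + 182)/((4 - 1*(-128)/148) + 35205) = 18849/((4 - 1*(-128)*1/148) + 35205) = 18849/((4 + 32/37) + 35205) = 18849/(180/37 + 35205) = 18849/(1302765/37) = 18849*(37/1302765) = 232471/434255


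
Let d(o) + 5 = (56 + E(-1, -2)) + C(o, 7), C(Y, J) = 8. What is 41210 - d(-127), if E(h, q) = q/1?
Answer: 41153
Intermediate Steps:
E(h, q) = q (E(h, q) = q*1 = q)
d(o) = 57 (d(o) = -5 + ((56 - 2) + 8) = -5 + (54 + 8) = -5 + 62 = 57)
41210 - d(-127) = 41210 - 1*57 = 41210 - 57 = 41153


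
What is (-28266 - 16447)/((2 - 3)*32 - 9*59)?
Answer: 44713/563 ≈ 79.419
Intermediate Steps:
(-28266 - 16447)/((2 - 3)*32 - 9*59) = -44713/(-1*32 - 531) = -44713/(-32 - 531) = -44713/(-563) = -44713*(-1/563) = 44713/563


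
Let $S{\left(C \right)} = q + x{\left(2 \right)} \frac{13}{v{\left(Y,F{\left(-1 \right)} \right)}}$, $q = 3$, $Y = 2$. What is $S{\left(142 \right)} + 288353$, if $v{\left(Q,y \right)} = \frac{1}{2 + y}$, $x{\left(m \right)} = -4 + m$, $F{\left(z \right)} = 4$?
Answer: $288200$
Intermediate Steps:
$S{\left(C \right)} = -153$ ($S{\left(C \right)} = 3 + \left(-4 + 2\right) \frac{13}{\frac{1}{2 + 4}} = 3 - 2 \frac{13}{\frac{1}{6}} = 3 - 2 \cdot 13 \frac{1}{\frac{1}{6}} = 3 - 2 \cdot 13 \cdot 6 = 3 - 156 = -153$)
$S{\left(142 \right)} + 288353 = -153 + 288353 = 288200$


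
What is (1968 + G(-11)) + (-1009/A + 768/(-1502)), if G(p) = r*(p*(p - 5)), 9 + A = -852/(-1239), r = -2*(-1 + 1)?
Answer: 5385500339/2578183 ≈ 2088.9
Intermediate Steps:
r = 0 (r = -2*0 = 0)
A = -3433/413 (A = -9 - 852/(-1239) = -9 - 852*(-1/1239) = -9 + 284/413 = -3433/413 ≈ -8.3123)
G(p) = 0 (G(p) = 0*(p*(p - 5)) = 0*(p*(-5 + p)) = 0)
(1968 + G(-11)) + (-1009/A + 768/(-1502)) = (1968 + 0) + (-1009/(-3433/413) + 768/(-1502)) = 1968 + (-1009*(-413/3433) + 768*(-1/1502)) = 1968 + (416717/3433 - 384/751) = 1968 + 311636195/2578183 = 5385500339/2578183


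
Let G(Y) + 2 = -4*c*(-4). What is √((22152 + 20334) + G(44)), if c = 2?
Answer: 6*√1181 ≈ 206.19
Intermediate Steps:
G(Y) = 30 (G(Y) = -2 - 4*2*(-4) = -2 - 8*(-4) = -2 + 32 = 30)
√((22152 + 20334) + G(44)) = √((22152 + 20334) + 30) = √(42486 + 30) = √42516 = 6*√1181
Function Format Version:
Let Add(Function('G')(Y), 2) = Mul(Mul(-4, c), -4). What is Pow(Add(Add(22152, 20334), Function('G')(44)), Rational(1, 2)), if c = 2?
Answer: Mul(6, Pow(1181, Rational(1, 2))) ≈ 206.19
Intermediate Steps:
Function('G')(Y) = 30 (Function('G')(Y) = Add(-2, Mul(Mul(-4, 2), -4)) = Add(-2, Mul(-8, -4)) = Add(-2, 32) = 30)
Pow(Add(Add(22152, 20334), Function('G')(44)), Rational(1, 2)) = Pow(Add(Add(22152, 20334), 30), Rational(1, 2)) = Pow(Add(42486, 30), Rational(1, 2)) = Pow(42516, Rational(1, 2)) = Mul(6, Pow(1181, Rational(1, 2)))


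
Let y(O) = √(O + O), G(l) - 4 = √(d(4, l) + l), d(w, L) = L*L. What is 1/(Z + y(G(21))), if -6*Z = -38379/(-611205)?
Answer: -1/(12793/1222410 - √2*√(4 + √462)) ≈ 0.14025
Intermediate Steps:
d(w, L) = L²
G(l) = 4 + √(l + l²) (G(l) = 4 + √(l² + l) = 4 + √(l + l²))
Z = -12793/1222410 (Z = -(-12793)/(2*(-611205)) = -(-12793)*(-1)/(2*611205) = -⅙*12793/203735 = -12793/1222410 ≈ -0.010465)
y(O) = √2*√O (y(O) = √(2*O) = √2*√O)
1/(Z + y(G(21))) = 1/(-12793/1222410 + √2*√(4 + √(21*(1 + 21)))) = 1/(-12793/1222410 + √2*√(4 + √(21*22))) = 1/(-12793/1222410 + √2*√(4 + √462))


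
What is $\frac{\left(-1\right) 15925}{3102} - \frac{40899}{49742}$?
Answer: $- \frac{20886592}{3506811} \approx -5.956$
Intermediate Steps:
$\frac{\left(-1\right) 15925}{3102} - \frac{40899}{49742} = \left(-15925\right) \frac{1}{3102} - \frac{40899}{49742} = - \frac{15925}{3102} - \frac{40899}{49742} = - \frac{20886592}{3506811}$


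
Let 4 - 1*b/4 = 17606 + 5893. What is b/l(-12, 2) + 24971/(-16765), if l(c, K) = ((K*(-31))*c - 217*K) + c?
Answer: -791508029/2497985 ≈ -316.86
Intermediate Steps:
l(c, K) = c - 217*K - 31*K*c (l(c, K) = ((-31*K)*c - 217*K) + c = (-31*K*c - 217*K) + c = (-217*K - 31*K*c) + c = c - 217*K - 31*K*c)
b = -93980 (b = 16 - 4*(17606 + 5893) = 16 - 4*23499 = 16 - 93996 = -93980)
b/l(-12, 2) + 24971/(-16765) = -93980/(-12 - 217*2 - 31*2*(-12)) + 24971/(-16765) = -93980/(-12 - 434 + 744) + 24971*(-1/16765) = -93980/298 - 24971/16765 = -93980*1/298 - 24971/16765 = -46990/149 - 24971/16765 = -791508029/2497985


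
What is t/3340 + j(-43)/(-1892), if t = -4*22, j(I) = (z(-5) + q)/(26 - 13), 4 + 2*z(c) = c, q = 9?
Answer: -1089739/41075320 ≈ -0.026530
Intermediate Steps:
z(c) = -2 + c/2
j(I) = 9/26 (j(I) = ((-2 + (1/2)*(-5)) + 9)/(26 - 13) = ((-2 - 5/2) + 9)/13 = (-9/2 + 9)*(1/13) = (9/2)*(1/13) = 9/26)
t = -88
t/3340 + j(-43)/(-1892) = -88/3340 + (9/26)/(-1892) = -88*1/3340 + (9/26)*(-1/1892) = -22/835 - 9/49192 = -1089739/41075320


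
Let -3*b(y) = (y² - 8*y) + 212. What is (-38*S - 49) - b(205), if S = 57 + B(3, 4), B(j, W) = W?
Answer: 33496/3 ≈ 11165.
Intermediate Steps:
b(y) = -212/3 - y²/3 + 8*y/3 (b(y) = -((y² - 8*y) + 212)/3 = -(212 + y² - 8*y)/3 = -212/3 - y²/3 + 8*y/3)
S = 61 (S = 57 + 4 = 61)
(-38*S - 49) - b(205) = (-38*61 - 49) - (-212/3 - ⅓*205² + (8/3)*205) = (-2318 - 49) - (-212/3 - ⅓*42025 + 1640/3) = -2367 - (-212/3 - 42025/3 + 1640/3) = -2367 - 1*(-40597/3) = -2367 + 40597/3 = 33496/3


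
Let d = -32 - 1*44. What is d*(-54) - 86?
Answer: 4018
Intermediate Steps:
d = -76 (d = -32 - 44 = -76)
d*(-54) - 86 = -76*(-54) - 86 = 4104 - 86 = 4018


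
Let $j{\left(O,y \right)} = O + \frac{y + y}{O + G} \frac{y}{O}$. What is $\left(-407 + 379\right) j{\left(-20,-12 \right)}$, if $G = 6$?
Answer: $\frac{2656}{5} \approx 531.2$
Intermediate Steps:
$j{\left(O,y \right)} = O + \frac{2 y^{2}}{O \left(6 + O\right)}$ ($j{\left(O,y \right)} = O + \frac{y + y}{O + 6} \frac{y}{O} = O + \frac{2 y}{6 + O} \frac{y}{O} = O + \frac{2 y^{2}}{O \left(6 + O\right)}$)
$\left(-407 + 379\right) j{\left(-20,-12 \right)} = \left(-407 + 379\right) \frac{\left(-20\right)^{3} + 2 \left(-12\right)^{2} + 6 \left(-20\right)^{2}}{\left(-20\right) \left(6 - 20\right)} = - 28 \left(- \frac{-8000 + 2 \cdot 144 + 6 \cdot 400}{20 \left(-14\right)}\right) = - 28 \left(\left(- \frac{1}{20}\right) \left(- \frac{1}{14}\right) \left(-8000 + 288 + 2400\right)\right) = - 28 \left(\left(- \frac{1}{20}\right) \left(- \frac{1}{14}\right) \left(-5312\right)\right) = \left(-28\right) \left(- \frac{664}{35}\right) = \frac{2656}{5}$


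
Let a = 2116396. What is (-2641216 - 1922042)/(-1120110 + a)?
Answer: -2281629/498143 ≈ -4.5803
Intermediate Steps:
(-2641216 - 1922042)/(-1120110 + a) = (-2641216 - 1922042)/(-1120110 + 2116396) = -4563258/996286 = -4563258*1/996286 = -2281629/498143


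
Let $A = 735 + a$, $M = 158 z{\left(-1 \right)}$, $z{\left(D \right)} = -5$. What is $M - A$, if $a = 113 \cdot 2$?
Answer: $-1751$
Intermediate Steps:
$a = 226$
$M = -790$ ($M = 158 \left(-5\right) = -790$)
$A = 961$ ($A = 735 + 226 = 961$)
$M - A = -790 - 961 = -1751$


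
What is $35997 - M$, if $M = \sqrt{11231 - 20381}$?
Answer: $35997 - 5 i \sqrt{366} \approx 35997.0 - 95.656 i$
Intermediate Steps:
$M = 5 i \sqrt{366}$ ($M = \sqrt{-9150} = 5 i \sqrt{366} \approx 95.656 i$)
$35997 - M = 35997 - 5 i \sqrt{366}$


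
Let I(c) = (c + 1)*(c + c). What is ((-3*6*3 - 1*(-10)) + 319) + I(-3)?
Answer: 287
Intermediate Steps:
I(c) = 2*c*(1 + c) (I(c) = (1 + c)*(2*c) = 2*c*(1 + c))
((-3*6*3 - 1*(-10)) + 319) + I(-3) = ((-3*6*3 - 1*(-10)) + 319) + 2*(-3)*(1 - 3) = ((-18*3 + 10) + 319) + 2*(-3)*(-2) = ((-54 + 10) + 319) + 12 = (-44 + 319) + 12 = 275 + 12 = 287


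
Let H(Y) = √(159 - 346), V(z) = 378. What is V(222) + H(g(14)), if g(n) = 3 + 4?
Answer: 378 + I*√187 ≈ 378.0 + 13.675*I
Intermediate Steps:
g(n) = 7
H(Y) = I*√187 (H(Y) = √(-187) = I*√187)
V(222) + H(g(14)) = 378 + I*√187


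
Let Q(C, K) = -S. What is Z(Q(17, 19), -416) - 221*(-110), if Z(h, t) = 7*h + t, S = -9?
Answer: 23957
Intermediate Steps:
Q(C, K) = 9 (Q(C, K) = -1*(-9) = 9)
Z(h, t) = t + 7*h
Z(Q(17, 19), -416) - 221*(-110) = (-416 + 7*9) - 221*(-110) = (-416 + 63) - 1*(-24310) = -353 + 24310 = 23957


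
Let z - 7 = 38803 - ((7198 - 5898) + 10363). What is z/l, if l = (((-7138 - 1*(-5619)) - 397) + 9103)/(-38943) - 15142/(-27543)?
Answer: 9706021186401/130574455 ≈ 74333.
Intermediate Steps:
z = 27147 (z = 7 + (38803 - ((7198 - 5898) + 10363)) = 7 + (38803 - (1300 + 10363)) = 7 + (38803 - 1*11663) = 7 + (38803 - 11663) = 7 + 27140 = 27147)
l = 130574455/357535683 (l = (((-7138 + 5619) - 397) + 9103)*(-1/38943) - 15142*(-1/27543) = ((-1519 - 397) + 9103)*(-1/38943) + 15142/27543 = (-1916 + 9103)*(-1/38943) + 15142/27543 = 7187*(-1/38943) + 15142/27543 = -7187/38943 + 15142/27543 = 130574455/357535683 ≈ 0.36521)
z/l = 27147/(130574455/357535683) = 27147*(357535683/130574455) = 9706021186401/130574455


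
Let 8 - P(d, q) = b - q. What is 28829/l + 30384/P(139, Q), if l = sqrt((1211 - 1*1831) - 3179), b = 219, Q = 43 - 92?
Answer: -7596/65 - 28829*I*sqrt(3799)/3799 ≈ -116.86 - 467.73*I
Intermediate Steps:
Q = -49
P(d, q) = -211 + q (P(d, q) = 8 - (219 - q) = 8 + (-219 + q) = -211 + q)
l = I*sqrt(3799) (l = sqrt((1211 - 1831) - 3179) = sqrt(-620 - 3179) = sqrt(-3799) = I*sqrt(3799) ≈ 61.636*I)
28829/l + 30384/P(139, Q) = 28829/((I*sqrt(3799))) + 30384/(-211 - 49) = 28829*(-I*sqrt(3799)/3799) + 30384/(-260) = -28829*I*sqrt(3799)/3799 + 30384*(-1/260) = -28829*I*sqrt(3799)/3799 - 7596/65 = -7596/65 - 28829*I*sqrt(3799)/3799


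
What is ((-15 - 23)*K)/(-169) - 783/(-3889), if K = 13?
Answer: 157961/50557 ≈ 3.1244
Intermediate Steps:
((-15 - 23)*K)/(-169) - 783/(-3889) = ((-15 - 23)*13)/(-169) - 783/(-3889) = -38*13*(-1/169) - 783*(-1/3889) = -494*(-1/169) + 783/3889 = 38/13 + 783/3889 = 157961/50557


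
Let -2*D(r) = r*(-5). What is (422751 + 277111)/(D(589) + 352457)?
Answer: 1399724/707859 ≈ 1.9774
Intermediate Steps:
D(r) = 5*r/2 (D(r) = -r*(-5)/2 = -(-5)*r/2 = 5*r/2)
(422751 + 277111)/(D(589) + 352457) = (422751 + 277111)/((5/2)*589 + 352457) = 699862/(2945/2 + 352457) = 699862/(707859/2) = 699862*(2/707859) = 1399724/707859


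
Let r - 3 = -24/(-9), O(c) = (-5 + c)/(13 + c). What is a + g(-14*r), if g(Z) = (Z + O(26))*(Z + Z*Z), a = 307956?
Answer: -63780334/351 ≈ -1.8171e+5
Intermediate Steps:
O(c) = (-5 + c)/(13 + c)
r = 17/3 (r = 3 - 24/(-9) = 3 - 24*(-⅑) = 3 + 8/3 = 17/3 ≈ 5.6667)
g(Z) = (7/13 + Z)*(Z + Z²) (g(Z) = (Z + (-5 + 26)/(13 + 26))*(Z + Z*Z) = (Z + 21/39)*(Z + Z²) = (Z + (1/39)*21)*(Z + Z²) = (Z + 7/13)*(Z + Z²) = (7/13 + Z)*(Z + Z²))
a + g(-14*r) = 307956 + (-14*17/3)*(7 + 13*(-14*17/3)² + 20*(-14*17/3))/13 = 307956 + (1/13)*(-238/3)*(7 + 13*(-238/3)² + 20*(-238/3)) = 307956 + (1/13)*(-238/3)*(7 + 13*(56644/9) - 4760/3) = 307956 + (1/13)*(-238/3)*(7 + 736372/9 - 4760/3) = 307956 + (1/13)*(-238/3)*(722155/9) = 307956 - 171872890/351 = -63780334/351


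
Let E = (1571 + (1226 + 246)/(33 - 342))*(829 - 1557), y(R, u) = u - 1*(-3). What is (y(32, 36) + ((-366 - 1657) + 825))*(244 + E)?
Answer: 408260740220/309 ≈ 1.3212e+9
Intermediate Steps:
y(R, u) = 3 + u (y(R, u) = u + 3 = 3 + u)
E = -352327976/309 (E = (1571 + 1472/(-309))*(-728) = (1571 + 1472*(-1/309))*(-728) = (1571 - 1472/309)*(-728) = (483967/309)*(-728) = -352327976/309 ≈ -1.1402e+6)
(y(32, 36) + ((-366 - 1657) + 825))*(244 + E) = ((3 + 36) + ((-366 - 1657) + 825))*(244 - 352327976/309) = (39 + (-2023 + 825))*(-352252580/309) = (39 - 1198)*(-352252580/309) = -1159*(-352252580/309) = 408260740220/309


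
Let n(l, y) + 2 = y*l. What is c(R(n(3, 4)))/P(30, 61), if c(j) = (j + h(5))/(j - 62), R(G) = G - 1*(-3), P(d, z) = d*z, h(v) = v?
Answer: -3/14945 ≈ -0.00020074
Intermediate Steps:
n(l, y) = -2 + l*y (n(l, y) = -2 + y*l = -2 + l*y)
R(G) = 3 + G (R(G) = G + 3 = 3 + G)
c(j) = (5 + j)/(-62 + j) (c(j) = (j + 5)/(j - 62) = (5 + j)/(-62 + j))
c(R(n(3, 4)))/P(30, 61) = ((5 + (3 + (-2 + 3*4)))/(-62 + (3 + (-2 + 3*4))))/((30*61)) = ((5 + (3 + (-2 + 12)))/(-62 + (3 + (-2 + 12))))/1830 = ((5 + (3 + 10))/(-62 + (3 + 10)))*(1/1830) = ((5 + 13)/(-62 + 13))*(1/1830) = (18/(-49))*(1/1830) = -1/49*18*(1/1830) = -18/49*1/1830 = -3/14945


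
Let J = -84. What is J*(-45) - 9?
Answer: 3771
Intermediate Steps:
J*(-45) - 9 = -84*(-45) - 9 = 3780 - 9 = 3771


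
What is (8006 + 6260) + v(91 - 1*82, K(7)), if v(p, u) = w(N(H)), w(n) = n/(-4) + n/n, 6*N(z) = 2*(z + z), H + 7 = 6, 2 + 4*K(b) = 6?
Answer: 85603/6 ≈ 14267.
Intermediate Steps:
K(b) = 1 (K(b) = -½ + (¼)*6 = -½ + 3/2 = 1)
H = -1 (H = -7 + 6 = -1)
N(z) = 2*z/3 (N(z) = (2*(z + z))/6 = (2*(2*z))/6 = (4*z)/6 = 2*z/3)
w(n) = 1 - n/4 (w(n) = n*(-¼) + 1 = -n/4 + 1 = 1 - n/4)
v(p, u) = 7/6 (v(p, u) = 1 - (-1)/6 = 1 - ¼*(-⅔) = 1 + ⅙ = 7/6)
(8006 + 6260) + v(91 - 1*82, K(7)) = (8006 + 6260) + 7/6 = 14266 + 7/6 = 85603/6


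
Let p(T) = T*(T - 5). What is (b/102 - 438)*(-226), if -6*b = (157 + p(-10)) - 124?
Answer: 10103669/102 ≈ 99056.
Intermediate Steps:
p(T) = T*(-5 + T)
b = -61/2 (b = -((157 - 10*(-5 - 10)) - 124)/6 = -((157 - 10*(-15)) - 124)/6 = -((157 + 150) - 124)/6 = -(307 - 124)/6 = -⅙*183 = -61/2 ≈ -30.500)
(b/102 - 438)*(-226) = (-61/2/102 - 438)*(-226) = (-61/2*1/102 - 438)*(-226) = (-61/204 - 438)*(-226) = -89413/204*(-226) = 10103669/102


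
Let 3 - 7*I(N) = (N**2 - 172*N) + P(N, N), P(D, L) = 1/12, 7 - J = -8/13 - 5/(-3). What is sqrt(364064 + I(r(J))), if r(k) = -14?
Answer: sqrt(13092927)/6 ≈ 603.07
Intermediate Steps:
J = 232/39 (J = 7 - (-8/13 - 5/(-3)) = 7 - (-8*1/13 - 5*(-1/3)) = 7 - (-8/13 + 5/3) = 7 - 1*41/39 = 7 - 41/39 = 232/39 ≈ 5.9487)
P(D, L) = 1/12
I(N) = 5/12 - N**2/7 + 172*N/7 (I(N) = 3/7 - ((N**2 - 172*N) + 1/12)/7 = 3/7 - (1/12 + N**2 - 172*N)/7 = 3/7 + (-1/84 - N**2/7 + 172*N/7) = 5/12 - N**2/7 + 172*N/7)
sqrt(364064 + I(r(J))) = sqrt(364064 + (5/12 - 1/7*(-14)**2 + (172/7)*(-14))) = sqrt(364064 + (5/12 - 1/7*196 - 344)) = sqrt(364064 + (5/12 - 28 - 344)) = sqrt(364064 - 4459/12) = sqrt(4364309/12) = sqrt(13092927)/6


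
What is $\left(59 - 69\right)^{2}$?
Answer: $100$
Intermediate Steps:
$\left(59 - 69\right)^{2} = \left(-10\right)^{2} = 100$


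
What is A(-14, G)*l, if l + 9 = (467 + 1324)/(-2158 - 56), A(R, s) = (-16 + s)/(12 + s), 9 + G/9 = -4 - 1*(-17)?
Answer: -12065/2952 ≈ -4.0871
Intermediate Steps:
G = 36 (G = -81 + 9*(-4 - 1*(-17)) = -81 + 9*(-4 + 17) = -81 + 9*13 = -81 + 117 = 36)
A(R, s) = (-16 + s)/(12 + s)
l = -2413/246 (l = -9 + (467 + 1324)/(-2158 - 56) = -9 + 1791/(-2214) = -9 + 1791*(-1/2214) = -9 - 199/246 = -2413/246 ≈ -9.8089)
A(-14, G)*l = ((-16 + 36)/(12 + 36))*(-2413/246) = (20/48)*(-2413/246) = ((1/48)*20)*(-2413/246) = (5/12)*(-2413/246) = -12065/2952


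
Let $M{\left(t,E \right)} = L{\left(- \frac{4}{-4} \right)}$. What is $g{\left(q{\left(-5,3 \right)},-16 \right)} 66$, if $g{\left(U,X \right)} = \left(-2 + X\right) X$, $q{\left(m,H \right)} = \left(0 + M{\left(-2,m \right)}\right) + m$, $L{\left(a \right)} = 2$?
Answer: $19008$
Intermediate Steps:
$M{\left(t,E \right)} = 2$
$q{\left(m,H \right)} = 2 + m$ ($q{\left(m,H \right)} = \left(0 + 2\right) + m = 2 + m$)
$g{\left(U,X \right)} = X \left(-2 + X\right)$
$g{\left(q{\left(-5,3 \right)},-16 \right)} 66 = - 16 \left(-2 - 16\right) 66 = \left(-16\right) \left(-18\right) 66 = 288 \cdot 66 = 19008$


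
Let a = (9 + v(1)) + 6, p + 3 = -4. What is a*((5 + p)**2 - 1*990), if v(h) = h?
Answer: -15776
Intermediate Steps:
p = -7 (p = -3 - 4 = -7)
a = 16 (a = (9 + 1) + 6 = 10 + 6 = 16)
a*((5 + p)**2 - 1*990) = 16*((5 - 7)**2 - 1*990) = 16*((-2)**2 - 990) = 16*(4 - 990) = 16*(-986) = -15776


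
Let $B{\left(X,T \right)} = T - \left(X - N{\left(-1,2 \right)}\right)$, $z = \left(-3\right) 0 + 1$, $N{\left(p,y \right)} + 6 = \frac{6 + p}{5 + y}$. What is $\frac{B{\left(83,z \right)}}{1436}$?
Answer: $- \frac{611}{10052} \approx -0.060784$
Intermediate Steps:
$N{\left(p,y \right)} = -6 + \frac{6 + p}{5 + y}$
$z = 1$ ($z = 0 + 1 = 1$)
$B{\left(X,T \right)} = - \frac{37}{7} + T - X$ ($B{\left(X,T \right)} = T - \left(X - \frac{-24 - 1 - 12}{5 + 2}\right) = T - \left(X - \frac{-24 - 1 - 12}{7}\right) = T - \left(\frac{37}{7} + X\right) = - \frac{37}{7} + T - X$)
$\frac{B{\left(83,z \right)}}{1436} = \frac{- \frac{37}{7} + 1 - 83}{1436} = \left(- \frac{37}{7} + 1 - 83\right) \frac{1}{1436} = \left(- \frac{611}{7}\right) \frac{1}{1436} = - \frac{611}{10052}$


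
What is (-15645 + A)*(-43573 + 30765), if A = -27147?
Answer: 548079936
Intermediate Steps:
(-15645 + A)*(-43573 + 30765) = (-15645 - 27147)*(-43573 + 30765) = -42792*(-12808) = 548079936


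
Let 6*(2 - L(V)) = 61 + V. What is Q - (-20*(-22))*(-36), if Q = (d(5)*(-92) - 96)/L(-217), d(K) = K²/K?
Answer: 110741/7 ≈ 15820.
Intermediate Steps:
d(K) = K
L(V) = -49/6 - V/6 (L(V) = 2 - (61 + V)/6 = 2 + (-61/6 - V/6) = -49/6 - V/6)
Q = -139/7 (Q = (5*(-92) - 96)/(-49/6 - ⅙*(-217)) = (-460 - 96)/(-49/6 + 217/6) = -556/28 = -556*1/28 = -139/7 ≈ -19.857)
Q - (-20*(-22))*(-36) = -139/7 - (-20*(-22))*(-36) = -139/7 - 440*(-36) = -139/7 - 1*(-15840) = -139/7 + 15840 = 110741/7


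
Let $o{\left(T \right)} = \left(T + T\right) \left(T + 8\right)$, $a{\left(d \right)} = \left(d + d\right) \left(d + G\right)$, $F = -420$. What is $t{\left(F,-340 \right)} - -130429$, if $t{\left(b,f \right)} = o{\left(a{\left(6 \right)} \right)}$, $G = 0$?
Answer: $141949$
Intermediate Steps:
$a{\left(d \right)} = 2 d^{2}$ ($a{\left(d \right)} = \left(d + d\right) \left(d + 0\right) = 2 d d = 2 d^{2}$)
$o{\left(T \right)} = 2 T \left(8 + T\right)$
$t{\left(b,f \right)} = 11520$ ($t{\left(b,f \right)} = 2 \cdot 2 \cdot 6^{2} \left(8 + 2 \cdot 6^{2}\right) = 2 \cdot 2 \cdot 36 \left(8 + 2 \cdot 36\right) = 2 \cdot 72 \left(8 + 72\right) = 2 \cdot 72 \cdot 80 = 11520$)
$t{\left(F,-340 \right)} - -130429 = 11520 - -130429 = 11520 + 130429 = 141949$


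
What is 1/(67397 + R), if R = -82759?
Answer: -1/15362 ≈ -6.5096e-5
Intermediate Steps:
1/(67397 + R) = 1/(67397 - 82759) = 1/(-15362) = -1/15362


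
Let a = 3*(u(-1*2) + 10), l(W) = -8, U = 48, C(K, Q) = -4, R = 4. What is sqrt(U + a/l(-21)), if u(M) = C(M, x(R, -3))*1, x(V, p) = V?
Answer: sqrt(183)/2 ≈ 6.7639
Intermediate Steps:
u(M) = -4 (u(M) = -4*1 = -4)
a = 18 (a = 3*(-4 + 10) = 3*6 = 18)
sqrt(U + a/l(-21)) = sqrt(48 + 18/(-8)) = sqrt(48 + 18*(-1/8)) = sqrt(48 - 9/4) = sqrt(183/4) = sqrt(183)/2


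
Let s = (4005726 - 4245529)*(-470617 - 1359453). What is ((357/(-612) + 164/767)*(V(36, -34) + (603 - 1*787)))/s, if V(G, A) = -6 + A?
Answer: 95228/504904145779605 ≈ 1.8861e-10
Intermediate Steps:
s = 438856276210 (s = -239803*(-1830070) = 438856276210)
((357/(-612) + 164/767)*(V(36, -34) + (603 - 1*787)))/s = ((357/(-612) + 164/767)*((-6 - 34) + (603 - 1*787)))/438856276210 = ((357*(-1/612) + 164*(1/767))*(-40 + (603 - 787)))*(1/438856276210) = ((-7/12 + 164/767)*(-40 - 184))*(1/438856276210) = -3401/9204*(-224)*(1/438856276210) = (190456/2301)*(1/438856276210) = 95228/504904145779605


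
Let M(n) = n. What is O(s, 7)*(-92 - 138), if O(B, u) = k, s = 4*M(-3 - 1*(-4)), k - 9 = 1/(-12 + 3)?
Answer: -18400/9 ≈ -2044.4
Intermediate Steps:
k = 80/9 (k = 9 + 1/(-12 + 3) = 9 + 1/(-9) = 9 - ⅑ = 80/9 ≈ 8.8889)
s = 4 (s = 4*(-3 - 1*(-4)) = 4*(-3 + 4) = 4*1 = 4)
O(B, u) = 80/9
O(s, 7)*(-92 - 138) = 80*(-92 - 138)/9 = (80/9)*(-230) = -18400/9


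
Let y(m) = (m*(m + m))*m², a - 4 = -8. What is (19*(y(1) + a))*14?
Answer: -532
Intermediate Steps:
a = -4 (a = 4 - 8 = -4)
y(m) = 2*m⁴ (y(m) = (m*(2*m))*m² = (2*m²)*m² = 2*m⁴)
(19*(y(1) + a))*14 = (19*(2*1⁴ - 4))*14 = (19*(2*1 - 4))*14 = (19*(2 - 4))*14 = (19*(-2))*14 = -38*14 = -532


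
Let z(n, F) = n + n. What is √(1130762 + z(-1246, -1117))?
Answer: √1128270 ≈ 1062.2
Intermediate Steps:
z(n, F) = 2*n
√(1130762 + z(-1246, -1117)) = √(1130762 + 2*(-1246)) = √(1130762 - 2492) = √1128270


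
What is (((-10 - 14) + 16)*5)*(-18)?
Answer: 720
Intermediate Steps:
(((-10 - 14) + 16)*5)*(-18) = ((-24 + 16)*5)*(-18) = -8*5*(-18) = -40*(-18) = 720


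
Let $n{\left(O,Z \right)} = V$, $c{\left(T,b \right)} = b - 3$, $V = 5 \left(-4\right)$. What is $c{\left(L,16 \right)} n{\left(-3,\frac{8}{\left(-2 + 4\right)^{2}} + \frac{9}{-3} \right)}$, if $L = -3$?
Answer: $-260$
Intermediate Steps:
$V = -20$
$c{\left(T,b \right)} = -3 + b$
$n{\left(O,Z \right)} = -20$
$c{\left(L,16 \right)} n{\left(-3,\frac{8}{\left(-2 + 4\right)^{2}} + \frac{9}{-3} \right)} = \left(-3 + 16\right) \left(-20\right) = 13 \left(-20\right) = -260$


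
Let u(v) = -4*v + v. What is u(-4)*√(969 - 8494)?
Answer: 60*I*√301 ≈ 1041.0*I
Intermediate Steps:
u(v) = -3*v
u(-4)*√(969 - 8494) = (-3*(-4))*√(969 - 8494) = 12*√(-7525) = 12*(5*I*√301) = 60*I*√301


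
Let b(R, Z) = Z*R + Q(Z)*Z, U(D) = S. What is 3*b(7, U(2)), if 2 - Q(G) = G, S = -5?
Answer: -210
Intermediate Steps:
U(D) = -5
Q(G) = 2 - G
b(R, Z) = R*Z + Z*(2 - Z) (b(R, Z) = Z*R + (2 - Z)*Z = R*Z + Z*(2 - Z))
3*b(7, U(2)) = 3*(-5*(2 + 7 - 1*(-5))) = 3*(-5*(2 + 7 + 5)) = 3*(-5*14) = 3*(-70) = -210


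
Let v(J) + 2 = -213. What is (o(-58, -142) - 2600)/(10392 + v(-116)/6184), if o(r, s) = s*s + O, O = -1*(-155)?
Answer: 3778424/2215997 ≈ 1.7051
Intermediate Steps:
v(J) = -215 (v(J) = -2 - 213 = -215)
O = 155
o(r, s) = 155 + s² (o(r, s) = s*s + 155 = s² + 155 = 155 + s²)
(o(-58, -142) - 2600)/(10392 + v(-116)/6184) = ((155 + (-142)²) - 2600)/(10392 - 215/6184) = ((155 + 20164) - 2600)/(10392 - 215*1/6184) = (20319 - 2600)/(10392 - 215/6184) = 17719/(64263913/6184) = 17719*(6184/64263913) = 3778424/2215997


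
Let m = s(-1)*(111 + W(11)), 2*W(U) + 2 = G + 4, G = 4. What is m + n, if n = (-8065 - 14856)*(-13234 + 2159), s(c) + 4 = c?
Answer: 253849505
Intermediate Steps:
s(c) = -4 + c
W(U) = 3 (W(U) = -1 + (4 + 4)/2 = -1 + (1/2)*8 = -1 + 4 = 3)
n = 253850075 (n = -22921*(-11075) = 253850075)
m = -570 (m = (-4 - 1)*(111 + 3) = -5*114 = -570)
m + n = -570 + 253850075 = 253849505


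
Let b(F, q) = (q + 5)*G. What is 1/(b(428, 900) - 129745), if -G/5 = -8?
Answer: -1/93545 ≈ -1.0690e-5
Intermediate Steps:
G = 40 (G = -5*(-8) = 40)
b(F, q) = 200 + 40*q (b(F, q) = (q + 5)*40 = (5 + q)*40 = 200 + 40*q)
1/(b(428, 900) - 129745) = 1/((200 + 40*900) - 129745) = 1/((200 + 36000) - 129745) = 1/(36200 - 129745) = 1/(-93545) = -1/93545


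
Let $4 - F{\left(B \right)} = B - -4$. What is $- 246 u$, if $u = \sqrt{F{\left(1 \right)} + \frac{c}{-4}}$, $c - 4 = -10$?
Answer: $- 123 \sqrt{2} \approx -173.95$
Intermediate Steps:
$c = -6$ ($c = 4 - 10 = -6$)
$F{\left(B \right)} = - B$ ($F{\left(B \right)} = 4 - \left(B - -4\right) = 4 - \left(B + 4\right) = 4 - \left(4 + B\right) = - B$)
$u = \frac{\sqrt{2}}{2}$ ($u = \sqrt{\left(-1\right) 1 - \frac{6}{-4}} = \sqrt{-1 - - \frac{3}{2}} = \sqrt{-1 + \frac{3}{2}} = \sqrt{\frac{1}{2}} = \frac{\sqrt{2}}{2} \approx 0.70711$)
$- 246 u = - 246 \frac{\sqrt{2}}{2} = - 123 \sqrt{2}$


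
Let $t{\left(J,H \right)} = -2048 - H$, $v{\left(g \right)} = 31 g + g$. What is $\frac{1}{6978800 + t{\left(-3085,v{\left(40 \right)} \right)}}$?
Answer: $\frac{1}{6975472} \approx 1.4336 \cdot 10^{-7}$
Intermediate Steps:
$v{\left(g \right)} = 32 g$
$\frac{1}{6978800 + t{\left(-3085,v{\left(40 \right)} \right)}} = \frac{1}{6978800 - \left(2048 + 32 \cdot 40\right)} = \frac{1}{6978800 - 3328} = \frac{1}{6975472}$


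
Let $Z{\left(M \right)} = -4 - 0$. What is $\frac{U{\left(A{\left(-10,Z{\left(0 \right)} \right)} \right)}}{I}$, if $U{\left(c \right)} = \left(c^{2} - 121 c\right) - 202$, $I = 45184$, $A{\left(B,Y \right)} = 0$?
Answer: $- \frac{101}{22592} \approx -0.0044706$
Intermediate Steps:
$Z{\left(M \right)} = -4$ ($Z{\left(M \right)} = -4 + 0 = -4$)
$U{\left(c \right)} = -202 + c^{2} - 121 c$
$\frac{U{\left(A{\left(-10,Z{\left(0 \right)} \right)} \right)}}{I} = \frac{-202 + 0^{2} - 0}{45184} = \left(-202 + 0 + 0\right) \frac{1}{45184} = \left(-202\right) \frac{1}{45184} = - \frac{101}{22592}$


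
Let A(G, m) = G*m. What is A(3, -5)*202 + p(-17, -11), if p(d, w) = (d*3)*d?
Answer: -2163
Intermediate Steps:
p(d, w) = 3*d**2 (p(d, w) = (3*d)*d = 3*d**2)
A(3, -5)*202 + p(-17, -11) = (3*(-5))*202 + 3*(-17)**2 = -15*202 + 3*289 = -3030 + 867 = -2163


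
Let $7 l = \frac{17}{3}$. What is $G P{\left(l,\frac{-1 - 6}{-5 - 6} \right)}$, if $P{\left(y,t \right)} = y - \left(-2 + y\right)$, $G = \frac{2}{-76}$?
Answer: $- \frac{1}{19} \approx -0.052632$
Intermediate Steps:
$G = - \frac{1}{38}$ ($G = 2 \left(- \frac{1}{76}\right) = - \frac{1}{38} \approx -0.026316$)
$l = \frac{17}{21}$ ($l = \frac{17 \cdot \frac{1}{3}}{7} = \frac{1}{7} \cdot \frac{17}{3} = \frac{17}{21} \approx 0.80952$)
$P{\left(y,t \right)} = 2$
$G P{\left(l,\frac{-1 - 6}{-5 - 6} \right)} = \left(- \frac{1}{38}\right) 2 = - \frac{1}{19}$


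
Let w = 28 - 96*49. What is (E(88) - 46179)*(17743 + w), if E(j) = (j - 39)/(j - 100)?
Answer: -7241692199/12 ≈ -6.0347e+8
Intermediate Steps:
w = -4676 (w = 28 - 4704 = -4676)
E(j) = (-39 + j)/(-100 + j)
(E(88) - 46179)*(17743 + w) = ((-39 + 88)/(-100 + 88) - 46179)*(17743 - 4676) = (49/(-12) - 46179)*13067 = (-1/12*49 - 46179)*13067 = (-49/12 - 46179)*13067 = -554197/12*13067 = -7241692199/12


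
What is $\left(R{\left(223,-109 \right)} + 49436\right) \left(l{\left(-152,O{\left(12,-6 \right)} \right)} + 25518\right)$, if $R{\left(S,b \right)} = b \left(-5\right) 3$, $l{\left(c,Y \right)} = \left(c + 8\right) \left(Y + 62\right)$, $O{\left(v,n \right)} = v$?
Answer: $759017202$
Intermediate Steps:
$l{\left(c,Y \right)} = \left(8 + c\right) \left(62 + Y\right)$
$R{\left(S,b \right)} = - 15 b$ ($R{\left(S,b \right)} = - 5 b 3 = - 15 b$)
$\left(R{\left(223,-109 \right)} + 49436\right) \left(l{\left(-152,O{\left(12,-6 \right)} \right)} + 25518\right) = \left(\left(-15\right) \left(-109\right) + 49436\right) \left(\left(496 + 8 \cdot 12 + 62 \left(-152\right) + 12 \left(-152\right)\right) + 25518\right) = \left(1635 + 49436\right) \left(\left(496 + 96 - 9424 - 1824\right) + 25518\right) = 51071 \left(-10656 + 25518\right) = 51071 \cdot 14862 = 759017202$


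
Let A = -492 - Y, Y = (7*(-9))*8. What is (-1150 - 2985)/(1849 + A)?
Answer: -4135/1861 ≈ -2.2219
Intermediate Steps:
Y = -504 (Y = -63*8 = -504)
A = 12 (A = -492 - 1*(-504) = -492 + 504 = 12)
(-1150 - 2985)/(1849 + A) = (-1150 - 2985)/(1849 + 12) = -4135/1861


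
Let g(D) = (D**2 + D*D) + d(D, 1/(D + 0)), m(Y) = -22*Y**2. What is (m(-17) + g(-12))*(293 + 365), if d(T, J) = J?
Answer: -23964689/6 ≈ -3.9941e+6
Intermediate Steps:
g(D) = 1/D + 2*D**2 (g(D) = (D**2 + D*D) + 1/(D + 0) = (D**2 + D**2) + 1/D = 2*D**2 + 1/D = 1/D + 2*D**2)
(m(-17) + g(-12))*(293 + 365) = (-22*(-17)**2 + (1 + 2*(-12)**3)/(-12))*(293 + 365) = (-22*289 - (1 + 2*(-1728))/12)*658 = (-6358 - (1 - 3456)/12)*658 = (-6358 - 1/12*(-3455))*658 = (-6358 + 3455/12)*658 = -72841/12*658 = -23964689/6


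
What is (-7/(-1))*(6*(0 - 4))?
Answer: -168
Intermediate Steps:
(-7/(-1))*(6*(0 - 4)) = (-7*(-1))*(6*(-4)) = 7*(-24) = -168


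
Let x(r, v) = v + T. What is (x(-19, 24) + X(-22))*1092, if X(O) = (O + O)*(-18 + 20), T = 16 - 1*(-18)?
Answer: -32760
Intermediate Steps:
T = 34 (T = 16 + 18 = 34)
x(r, v) = 34 + v (x(r, v) = v + 34 = 34 + v)
X(O) = 4*O (X(O) = (2*O)*2 = 4*O)
(x(-19, 24) + X(-22))*1092 = ((34 + 24) + 4*(-22))*1092 = (58 - 88)*1092 = -30*1092 = -32760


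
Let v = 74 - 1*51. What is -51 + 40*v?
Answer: 869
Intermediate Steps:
v = 23 (v = 74 - 51 = 23)
-51 + 40*v = -51 + 40*23 = -51 + 920 = 869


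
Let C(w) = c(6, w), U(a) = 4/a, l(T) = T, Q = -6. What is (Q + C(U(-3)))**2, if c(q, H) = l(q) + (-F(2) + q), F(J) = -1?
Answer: 49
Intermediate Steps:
c(q, H) = 1 + 2*q (c(q, H) = q + (-1*(-1) + q) = q + (1 + q) = 1 + 2*q)
C(w) = 13 (C(w) = 1 + 2*6 = 1 + 12 = 13)
(Q + C(U(-3)))**2 = (-6 + 13)**2 = 7**2 = 49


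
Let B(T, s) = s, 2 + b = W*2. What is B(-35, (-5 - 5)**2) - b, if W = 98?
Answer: -94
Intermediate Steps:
b = 194 (b = -2 + 98*2 = -2 + 196 = 194)
B(-35, (-5 - 5)**2) - b = (-5 - 5)**2 - 1*194 = (-10)**2 - 194 = 100 - 194 = -94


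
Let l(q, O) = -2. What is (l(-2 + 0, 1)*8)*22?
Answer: -352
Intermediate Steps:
(l(-2 + 0, 1)*8)*22 = -2*8*22 = -16*22 = -352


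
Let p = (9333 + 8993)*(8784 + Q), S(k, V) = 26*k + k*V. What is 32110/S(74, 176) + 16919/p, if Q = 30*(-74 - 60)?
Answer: 100129232509/46608432024 ≈ 2.1483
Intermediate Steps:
Q = -4020 (Q = 30*(-134) = -4020)
S(k, V) = 26*k + V*k
p = 87305064 (p = (9333 + 8993)*(8784 - 4020) = 18326*4764 = 87305064)
32110/S(74, 176) + 16919/p = 32110/((74*(26 + 176))) + 16919/87305064 = 32110/((74*202)) + 16919*(1/87305064) = 32110/14948 + 2417/12472152 = 32110*(1/14948) + 2417/12472152 = 16055/7474 + 2417/12472152 = 100129232509/46608432024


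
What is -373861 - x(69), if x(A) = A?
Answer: -373930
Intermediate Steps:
-373861 - x(69) = -373861 - 1*69 = -373861 - 69 = -373930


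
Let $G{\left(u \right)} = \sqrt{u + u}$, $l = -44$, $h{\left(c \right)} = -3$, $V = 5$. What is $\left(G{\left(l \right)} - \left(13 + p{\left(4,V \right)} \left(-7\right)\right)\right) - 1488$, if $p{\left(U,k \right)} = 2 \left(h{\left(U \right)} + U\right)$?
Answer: $-1487 + 2 i \sqrt{22} \approx -1487.0 + 9.3808 i$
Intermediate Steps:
$p{\left(U,k \right)} = -6 + 2 U$ ($p{\left(U,k \right)} = 2 \left(-3 + U\right) = -6 + 2 U$)
$G{\left(u \right)} = \sqrt{2} \sqrt{u}$ ($G{\left(u \right)} = \sqrt{2 u} = \sqrt{2} \sqrt{u}$)
$\left(G{\left(l \right)} - \left(13 + p{\left(4,V \right)} \left(-7\right)\right)\right) - 1488 = \left(\sqrt{2} \sqrt{-44} - \left(13 + \left(-6 + 2 \cdot 4\right) \left(-7\right)\right)\right) - 1488 = \left(\sqrt{2} \cdot 2 i \sqrt{11} - \left(13 + \left(-6 + 8\right) \left(-7\right)\right)\right) - 1488 = \left(2 i \sqrt{22} - \left(13 + 2 \left(-7\right)\right)\right) - 1488 = \left(2 i \sqrt{22} - \left(13 - 14\right)\right) - 1488 = \left(2 i \sqrt{22} - -1\right) - 1488 = \left(2 i \sqrt{22} + 1\right) - 1488 = \left(1 + 2 i \sqrt{22}\right) - 1488 = -1487 + 2 i \sqrt{22}$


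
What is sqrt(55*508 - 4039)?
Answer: sqrt(23901) ≈ 154.60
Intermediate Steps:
sqrt(55*508 - 4039) = sqrt(27940 - 4039) = sqrt(23901)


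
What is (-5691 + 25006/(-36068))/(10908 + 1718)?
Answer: -102643997/227697284 ≈ -0.45079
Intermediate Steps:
(-5691 + 25006/(-36068))/(10908 + 1718) = (-5691 + 25006*(-1/36068))/12626 = (-5691 - 12503/18034)*(1/12626) = -102643997/18034*1/12626 = -102643997/227697284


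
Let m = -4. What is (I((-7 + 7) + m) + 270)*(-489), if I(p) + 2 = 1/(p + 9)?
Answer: -655749/5 ≈ -1.3115e+5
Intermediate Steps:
I(p) = -2 + 1/(9 + p) (I(p) = -2 + 1/(p + 9) = -2 + 1/(9 + p))
(I((-7 + 7) + m) + 270)*(-489) = ((-17 - 2*((-7 + 7) - 4))/(9 + ((-7 + 7) - 4)) + 270)*(-489) = ((-17 - 2*(0 - 4))/(9 + (0 - 4)) + 270)*(-489) = ((-17 - 2*(-4))/(9 - 4) + 270)*(-489) = ((-17 + 8)/5 + 270)*(-489) = ((⅕)*(-9) + 270)*(-489) = (-9/5 + 270)*(-489) = (1341/5)*(-489) = -655749/5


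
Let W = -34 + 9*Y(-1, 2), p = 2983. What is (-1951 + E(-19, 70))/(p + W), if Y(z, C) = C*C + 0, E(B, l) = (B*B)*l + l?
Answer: 23389/2985 ≈ 7.8355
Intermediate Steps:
E(B, l) = l + l*B**2 (E(B, l) = B**2*l + l = l*B**2 + l = l + l*B**2)
Y(z, C) = C**2 (Y(z, C) = C**2 + 0 = C**2)
W = 2 (W = -34 + 9*2**2 = -34 + 9*4 = -34 + 36 = 2)
(-1951 + E(-19, 70))/(p + W) = (-1951 + 70*(1 + (-19)**2))/(2983 + 2) = (-1951 + 70*(1 + 361))/2985 = (-1951 + 70*362)*(1/2985) = (-1951 + 25340)*(1/2985) = 23389*(1/2985) = 23389/2985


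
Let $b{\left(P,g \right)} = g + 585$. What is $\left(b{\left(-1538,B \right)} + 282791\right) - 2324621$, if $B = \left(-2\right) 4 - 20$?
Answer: $-2041273$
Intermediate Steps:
$B = -28$ ($B = -8 - 20 = -28$)
$b{\left(P,g \right)} = 585 + g$
$\left(b{\left(-1538,B \right)} + 282791\right) - 2324621 = \left(\left(585 - 28\right) + 282791\right) - 2324621 = \left(557 + 282791\right) - 2324621 = 283348 - 2324621 = -2041273$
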